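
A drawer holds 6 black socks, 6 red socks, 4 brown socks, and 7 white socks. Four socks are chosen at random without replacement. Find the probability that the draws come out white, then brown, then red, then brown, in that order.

3/1265

Chain rule:
P = 7/23 × 4/22 × 6/21 × 3/20 = 504/212520 = 3/1265.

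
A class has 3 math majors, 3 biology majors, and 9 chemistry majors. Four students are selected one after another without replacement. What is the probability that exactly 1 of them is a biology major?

One ordering (a biology major drawn first) has probability 3/15 × 12/14 × 11/13 × 10/12 = 3960/32760 = 11/91.
There are C(4,1) = 4 such orderings, each equally likely, so P = 4 × 11/91 = 44/91.

44/91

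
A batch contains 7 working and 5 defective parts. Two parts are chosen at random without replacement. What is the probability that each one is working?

7/22

P(every draw is working) = 7/12 × 6/11 = 42/132 = 7/22.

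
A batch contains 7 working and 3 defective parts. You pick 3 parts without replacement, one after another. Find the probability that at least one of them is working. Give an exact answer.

P(no working) = 3/10 × 2/9 × 1/8 = 6/720 = 1/120.
P(at least one) = 1 − 1/120 = 119/120.

119/120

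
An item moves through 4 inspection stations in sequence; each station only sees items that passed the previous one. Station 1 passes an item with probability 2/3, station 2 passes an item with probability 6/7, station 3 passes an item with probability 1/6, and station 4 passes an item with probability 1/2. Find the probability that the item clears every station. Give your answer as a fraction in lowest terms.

1/21

Each stage is reached only if all earlier stages succeed, so
P = 2/3 × 6/7 × 1/6 × 1/2 = 12/252 = 1/21.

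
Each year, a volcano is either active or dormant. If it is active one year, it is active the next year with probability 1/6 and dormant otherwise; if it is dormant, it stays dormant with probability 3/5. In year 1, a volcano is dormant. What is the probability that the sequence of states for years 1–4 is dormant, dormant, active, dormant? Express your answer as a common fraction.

Year 1 is given. For each transition, use the conditional probability from the current state:
P(dormant | dormant) = 3/5; P(active | dormant) = 2/5; P(dormant | active) = 5/6.
P = 3/5 × 2/5 × 5/6 = 30/150 = 1/5.

1/5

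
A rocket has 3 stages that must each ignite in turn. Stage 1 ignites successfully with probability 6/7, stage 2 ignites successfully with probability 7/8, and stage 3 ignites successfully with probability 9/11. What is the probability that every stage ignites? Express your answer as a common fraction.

27/44

Multiplying along the chain,
P = 6/7 × 7/8 × 9/11 = 378/616 = 27/44.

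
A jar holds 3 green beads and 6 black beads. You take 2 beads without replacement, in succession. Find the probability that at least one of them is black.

P(no black) = 3/9 × 2/8 = 6/72 = 1/12.
P(at least one) = 1 − 1/12 = 11/12.

11/12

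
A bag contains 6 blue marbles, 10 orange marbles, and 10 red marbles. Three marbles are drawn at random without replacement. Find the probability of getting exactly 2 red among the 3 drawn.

18/65

One ordering (red drawn first) has probability 10/26 × 9/25 × 16/24 = 1440/15600 = 6/65.
There are C(3,2) = 3 such orderings, each equally likely, so P = 3 × 6/65 = 18/65.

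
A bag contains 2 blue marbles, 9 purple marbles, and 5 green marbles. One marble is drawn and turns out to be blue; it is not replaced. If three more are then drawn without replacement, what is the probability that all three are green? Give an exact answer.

2/91

With the first marble removed, 5 green remain out of 15.
P = 5/15 × 4/14 × 3/13 = 60/2730 = 2/91.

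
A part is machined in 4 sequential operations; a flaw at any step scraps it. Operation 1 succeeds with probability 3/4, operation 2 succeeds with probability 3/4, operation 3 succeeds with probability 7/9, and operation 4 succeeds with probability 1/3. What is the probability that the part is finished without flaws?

7/48

The events are sequential, so multiply the conditional probabilities:
P = 3/4 × 3/4 × 7/9 × 1/3 = 63/432 = 7/48.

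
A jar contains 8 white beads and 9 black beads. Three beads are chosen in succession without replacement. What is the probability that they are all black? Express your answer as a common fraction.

21/170

P(every draw is black) = 9/17 × 8/16 × 7/15 = 504/4080 = 21/170.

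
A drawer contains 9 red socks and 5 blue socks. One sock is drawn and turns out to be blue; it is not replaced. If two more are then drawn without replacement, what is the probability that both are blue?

With the first sock removed, 4 blue remain out of 13.
P = 4/13 × 3/12 = 12/156 = 1/13.

1/13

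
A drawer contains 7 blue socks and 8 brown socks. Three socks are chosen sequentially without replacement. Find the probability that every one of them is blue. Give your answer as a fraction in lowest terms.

1/13

P(all blue) = 7/15 × 6/14 × 5/13 = 210/2730 = 1/13.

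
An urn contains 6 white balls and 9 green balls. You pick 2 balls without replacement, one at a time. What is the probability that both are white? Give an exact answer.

1/7

P(all white) = 6/15 × 5/14 = 30/210 = 1/7.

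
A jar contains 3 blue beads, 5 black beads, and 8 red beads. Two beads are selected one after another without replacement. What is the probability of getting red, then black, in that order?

1/6

Each draw changes the counts, so multiply the conditional probabilities along the sequence:
P = 8/16 × 5/15 = 40/240 = 1/6.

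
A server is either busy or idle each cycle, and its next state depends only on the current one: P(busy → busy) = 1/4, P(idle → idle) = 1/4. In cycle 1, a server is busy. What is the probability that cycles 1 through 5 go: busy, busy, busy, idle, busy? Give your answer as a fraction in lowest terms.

Cycle 1 is given. For each transition, use the conditional probability from the current state:
P(busy | busy) = 1/4; P(busy | busy) = 1/4; P(idle | busy) = 3/4; P(busy | idle) = 3/4.
P = 1/4 × 1/4 × 3/4 × 3/4 = 9/256.

9/256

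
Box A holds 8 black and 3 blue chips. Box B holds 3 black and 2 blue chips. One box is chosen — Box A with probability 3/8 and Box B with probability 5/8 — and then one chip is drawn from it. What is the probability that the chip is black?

57/88

From Box A: P(black) = 8/11.
From Box B: P(black) = 3/5.
Total probability = (3/8)(8/11) + (5/8)(3/5) = 57/88.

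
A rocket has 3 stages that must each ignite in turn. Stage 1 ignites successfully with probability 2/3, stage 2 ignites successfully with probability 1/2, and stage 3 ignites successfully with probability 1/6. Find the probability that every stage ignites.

1/18

The events are sequential, so multiply the conditional probabilities:
P = 2/3 × 1/2 × 1/6 = 2/36 = 1/18.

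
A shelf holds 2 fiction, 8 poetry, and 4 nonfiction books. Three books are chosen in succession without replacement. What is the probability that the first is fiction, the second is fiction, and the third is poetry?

2/273

Multiply the probability of each draw given the previous ones:
P = 2/14 × 1/13 × 8/12 = 16/2184 = 2/273.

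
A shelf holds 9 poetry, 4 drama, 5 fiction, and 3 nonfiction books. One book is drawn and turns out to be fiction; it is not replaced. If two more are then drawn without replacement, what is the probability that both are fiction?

After the first draw, 4 of the remaining 20 books are fiction.
P = 4/20 × 3/19 = 12/380 = 3/95.

3/95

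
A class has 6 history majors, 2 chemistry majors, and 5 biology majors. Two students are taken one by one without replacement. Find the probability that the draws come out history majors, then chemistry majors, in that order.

1/13

Each draw changes the counts, so multiply the conditional probabilities along the sequence:
P = 6/13 × 2/12 = 12/156 = 1/13.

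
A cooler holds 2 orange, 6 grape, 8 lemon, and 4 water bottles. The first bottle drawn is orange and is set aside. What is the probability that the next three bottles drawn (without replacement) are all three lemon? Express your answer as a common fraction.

56/969

After the first draw, 8 of the remaining 19 bottles are lemon.
P = 8/19 × 7/18 × 6/17 = 336/5814 = 56/969.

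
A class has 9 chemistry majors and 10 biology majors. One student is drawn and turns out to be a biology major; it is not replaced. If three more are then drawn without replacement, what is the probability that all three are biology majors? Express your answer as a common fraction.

7/68

With the first student removed, 9 biology majors remain out of 18.
P = 9/18 × 8/17 × 7/16 = 504/4896 = 7/68.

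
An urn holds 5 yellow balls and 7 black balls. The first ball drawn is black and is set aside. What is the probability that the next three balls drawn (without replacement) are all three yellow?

2/33

After the first draw, 5 of the remaining 11 balls are yellow.
P = 5/11 × 4/10 × 3/9 = 60/990 = 2/33.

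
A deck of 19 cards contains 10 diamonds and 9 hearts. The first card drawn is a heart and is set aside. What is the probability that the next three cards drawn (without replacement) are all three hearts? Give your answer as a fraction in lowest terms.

After the first draw, 8 of the remaining 18 cards are hearts.
P = 8/18 × 7/17 × 6/16 = 336/4896 = 7/102.

7/102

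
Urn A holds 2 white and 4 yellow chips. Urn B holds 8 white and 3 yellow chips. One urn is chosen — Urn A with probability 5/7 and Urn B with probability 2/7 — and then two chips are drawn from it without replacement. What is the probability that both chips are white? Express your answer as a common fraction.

223/1155

From Urn A: P(both white) = (2/6)(1/5) = 1/15.
From Urn B: P(both white) = (8/11)(7/10) = 28/55.
Total probability = (5/7)(1/15) + (2/7)(28/55) = 223/1155.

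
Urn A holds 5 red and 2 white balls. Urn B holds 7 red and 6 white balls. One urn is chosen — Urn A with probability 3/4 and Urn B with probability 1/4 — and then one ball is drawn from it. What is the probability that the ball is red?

61/91

From Urn A: P(red) = 5/7.
From Urn B: P(red) = 7/13.
Total probability = (3/4)(5/7) + (1/4)(7/13) = 61/91.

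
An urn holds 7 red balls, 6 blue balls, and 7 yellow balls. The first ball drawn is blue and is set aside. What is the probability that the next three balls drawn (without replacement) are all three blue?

10/969

After the first draw, 5 of the remaining 19 balls are blue.
P = 5/19 × 4/18 × 3/17 = 60/5814 = 10/969.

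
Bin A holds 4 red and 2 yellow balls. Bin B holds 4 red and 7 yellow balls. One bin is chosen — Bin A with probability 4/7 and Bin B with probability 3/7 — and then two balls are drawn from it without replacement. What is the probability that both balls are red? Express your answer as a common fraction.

106/385

From Bin A: P(both red) = (4/6)(3/5) = 2/5.
From Bin B: P(both red) = (4/11)(3/10) = 6/55.
Total probability = (4/7)(2/5) + (3/7)(6/55) = 106/385.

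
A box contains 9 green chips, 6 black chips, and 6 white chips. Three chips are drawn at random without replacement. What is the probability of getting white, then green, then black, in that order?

27/665

Multiply the probability of each draw given the previous ones:
P = 6/21 × 9/20 × 6/19 = 324/7980 = 27/665.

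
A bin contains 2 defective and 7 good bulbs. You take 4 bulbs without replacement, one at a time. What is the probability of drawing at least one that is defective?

P(no defective) = 7/9 × 6/8 × 5/7 × 4/6 = 840/3024 = 5/18.
P(at least one) = 1 − 5/18 = 13/18.

13/18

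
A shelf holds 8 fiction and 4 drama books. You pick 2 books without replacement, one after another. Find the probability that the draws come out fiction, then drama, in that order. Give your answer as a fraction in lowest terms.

8/33

Each draw changes the counts, so multiply the conditional probabilities along the sequence:
P = 8/12 × 4/11 = 32/132 = 8/33.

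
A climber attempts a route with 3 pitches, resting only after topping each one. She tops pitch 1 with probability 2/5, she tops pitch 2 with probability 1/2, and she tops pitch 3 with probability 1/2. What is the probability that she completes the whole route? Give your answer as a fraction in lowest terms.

Multiplying along the chain,
P = 2/5 × 1/2 × 1/2 = 2/20 = 1/10.

1/10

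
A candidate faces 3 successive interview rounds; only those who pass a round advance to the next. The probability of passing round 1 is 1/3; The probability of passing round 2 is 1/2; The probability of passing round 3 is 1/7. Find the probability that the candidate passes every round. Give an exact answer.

1/42

The events are sequential, so multiply the conditional probabilities:
P = 1/3 × 1/2 × 1/7 = 1/42.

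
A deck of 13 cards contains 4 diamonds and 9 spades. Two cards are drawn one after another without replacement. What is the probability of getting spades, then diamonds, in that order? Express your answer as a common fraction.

3/13

Each draw changes the counts, so multiply the conditional probabilities along the sequence:
P = 9/13 × 4/12 = 36/156 = 3/13.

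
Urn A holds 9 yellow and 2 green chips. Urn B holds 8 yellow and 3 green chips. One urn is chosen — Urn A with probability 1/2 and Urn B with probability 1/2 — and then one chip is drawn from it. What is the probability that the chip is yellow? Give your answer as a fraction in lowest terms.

From Urn A: P(yellow) = 9/11.
From Urn B: P(yellow) = 8/11.
Total probability = (1/2)(9/11) + (1/2)(8/11) = 17/22.

17/22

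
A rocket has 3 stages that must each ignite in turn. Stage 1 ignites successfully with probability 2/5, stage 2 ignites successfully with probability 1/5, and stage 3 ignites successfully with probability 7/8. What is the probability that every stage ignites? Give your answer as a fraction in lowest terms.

The events are sequential, so multiply the conditional probabilities:
P = 2/5 × 1/5 × 7/8 = 14/200 = 7/100.

7/100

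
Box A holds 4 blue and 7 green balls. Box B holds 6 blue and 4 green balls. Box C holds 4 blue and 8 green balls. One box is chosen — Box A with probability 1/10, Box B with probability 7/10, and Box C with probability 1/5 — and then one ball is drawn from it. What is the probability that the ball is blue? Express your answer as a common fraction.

863/1650

From Box A: P(blue) = 4/11.
From Box B: P(blue) = 6/10.
From Box C: P(blue) = 4/12.
Total probability = (1/10)(4/11) + (7/10)(6/10) + (1/5)(4/12) = 863/1650.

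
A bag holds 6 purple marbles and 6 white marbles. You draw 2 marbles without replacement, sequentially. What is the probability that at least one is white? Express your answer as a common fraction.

P(no white) = 6/12 × 5/11 = 30/132 = 5/22.
P(at least one) = 1 − 5/22 = 17/22.

17/22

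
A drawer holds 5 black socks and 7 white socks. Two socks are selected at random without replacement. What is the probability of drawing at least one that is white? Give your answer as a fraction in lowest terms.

P(no white) = 5/12 × 4/11 = 20/132 = 5/33.
P(at least one) = 1 − 5/33 = 28/33.

28/33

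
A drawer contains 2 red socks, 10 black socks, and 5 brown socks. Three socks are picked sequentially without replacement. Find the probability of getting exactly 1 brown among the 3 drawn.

One ordering (brown drawn first) has probability 5/17 × 12/16 × 11/15 = 660/4080 = 11/68.
There are C(3,1) = 3 such orderings, each equally likely, so P = 3 × 11/68 = 33/68.

33/68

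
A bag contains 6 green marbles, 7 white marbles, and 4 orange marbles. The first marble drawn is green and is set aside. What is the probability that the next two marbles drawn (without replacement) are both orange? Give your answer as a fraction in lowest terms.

1/20

After the first draw, 4 of the remaining 16 marbles are orange.
P = 4/16 × 3/15 = 12/240 = 1/20.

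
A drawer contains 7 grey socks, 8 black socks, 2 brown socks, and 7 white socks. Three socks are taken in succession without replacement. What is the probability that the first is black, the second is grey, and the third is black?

Multiply the probability of each draw given the previous ones:
P = 8/24 × 7/23 × 7/22 = 392/12144 = 49/1518.

49/1518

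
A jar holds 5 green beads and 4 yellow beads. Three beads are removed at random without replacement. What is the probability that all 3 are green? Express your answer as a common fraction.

5/42

P(all green) = 5/9 × 4/8 × 3/7 = 60/504 = 5/42.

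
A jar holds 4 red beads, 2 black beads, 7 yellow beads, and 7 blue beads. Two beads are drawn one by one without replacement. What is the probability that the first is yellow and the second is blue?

Each draw changes the counts, so multiply the conditional probabilities along the sequence:
P = 7/20 × 7/19 = 49/380.

49/380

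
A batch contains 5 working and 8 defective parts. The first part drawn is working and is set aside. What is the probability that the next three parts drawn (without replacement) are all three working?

1/55

After the first draw, 4 of the remaining 12 parts are working.
P = 4/12 × 3/11 × 2/10 = 24/1320 = 1/55.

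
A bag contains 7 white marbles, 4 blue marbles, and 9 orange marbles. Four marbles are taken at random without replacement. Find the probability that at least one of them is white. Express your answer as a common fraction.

826/969

P(no white) = 13/20 × 12/19 × 11/18 × 10/17 = 17160/116280 = 143/969.
P(at least one) = 1 − 143/969 = 826/969.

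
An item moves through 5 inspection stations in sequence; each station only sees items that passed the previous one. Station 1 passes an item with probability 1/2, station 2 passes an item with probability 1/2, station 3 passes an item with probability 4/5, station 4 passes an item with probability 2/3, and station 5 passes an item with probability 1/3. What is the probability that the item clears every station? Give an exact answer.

2/45

Multiplying along the chain,
P = 1/2 × 1/2 × 4/5 × 2/3 × 1/3 = 8/180 = 2/45.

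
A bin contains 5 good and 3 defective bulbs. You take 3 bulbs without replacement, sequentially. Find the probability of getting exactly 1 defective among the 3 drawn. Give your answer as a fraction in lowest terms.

15/28

One ordering (defective drawn first) has probability 3/8 × 5/7 × 4/6 = 60/336 = 5/28.
There are C(3,1) = 3 such orderings, each equally likely, so P = 3 × 5/28 = 15/28.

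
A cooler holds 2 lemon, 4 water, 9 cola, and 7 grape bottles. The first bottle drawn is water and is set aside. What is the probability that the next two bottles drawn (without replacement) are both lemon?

With the first bottle removed, 2 lemon remain out of 21.
P = 2/21 × 1/20 = 2/420 = 1/210.

1/210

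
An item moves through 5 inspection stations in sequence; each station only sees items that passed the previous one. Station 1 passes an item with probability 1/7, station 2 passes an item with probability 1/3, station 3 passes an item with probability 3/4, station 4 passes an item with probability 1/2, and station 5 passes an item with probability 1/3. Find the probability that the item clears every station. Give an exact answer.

1/168

The events are sequential, so multiply the conditional probabilities:
P = 1/7 × 1/3 × 3/4 × 1/2 × 1/3 = 3/504 = 1/168.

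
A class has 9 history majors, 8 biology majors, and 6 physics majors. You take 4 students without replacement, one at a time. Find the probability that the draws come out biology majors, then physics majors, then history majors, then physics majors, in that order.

Chain rule:
P = 8/23 × 6/22 × 9/21 × 5/20 = 2160/212520 = 18/1771.

18/1771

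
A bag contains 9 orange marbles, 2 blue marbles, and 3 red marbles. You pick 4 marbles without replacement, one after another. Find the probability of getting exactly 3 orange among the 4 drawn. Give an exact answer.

One ordering (orange drawn first) has probability 9/14 × 8/13 × 7/12 × 5/11 = 2520/24024 = 15/143.
There are C(4,3) = 4 such orderings, each equally likely, so P = 4 × 15/143 = 60/143.

60/143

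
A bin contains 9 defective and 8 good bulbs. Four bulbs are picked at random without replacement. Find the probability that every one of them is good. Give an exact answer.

P(all good) = 8/17 × 7/16 × 6/15 × 5/14 = 1680/57120 = 1/34.

1/34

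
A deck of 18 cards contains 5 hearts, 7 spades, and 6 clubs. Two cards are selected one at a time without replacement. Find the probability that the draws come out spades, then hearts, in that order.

35/306

Each draw changes the counts, so multiply the conditional probabilities along the sequence:
P = 7/18 × 5/17 = 35/306.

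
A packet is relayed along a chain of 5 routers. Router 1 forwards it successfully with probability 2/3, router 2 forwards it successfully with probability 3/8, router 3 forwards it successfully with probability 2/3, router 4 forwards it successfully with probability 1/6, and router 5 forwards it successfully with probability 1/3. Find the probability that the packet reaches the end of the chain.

Each stage is reached only if all earlier stages succeed, so
P = 2/3 × 3/8 × 2/3 × 1/6 × 1/3 = 12/1296 = 1/108.

1/108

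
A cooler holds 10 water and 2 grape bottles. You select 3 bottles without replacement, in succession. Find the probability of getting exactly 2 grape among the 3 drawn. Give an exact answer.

1/22

One ordering (grape drawn first) has probability 2/12 × 1/11 × 10/10 = 20/1320 = 1/66.
There are C(3,2) = 3 such orderings, each equally likely, so P = 3 × 1/66 = 1/22.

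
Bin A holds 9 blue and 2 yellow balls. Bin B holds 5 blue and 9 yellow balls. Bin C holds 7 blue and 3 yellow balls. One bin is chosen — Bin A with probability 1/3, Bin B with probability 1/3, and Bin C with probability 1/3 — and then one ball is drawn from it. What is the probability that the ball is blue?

722/1155

From Bin A: P(blue) = 9/11.
From Bin B: P(blue) = 5/14.
From Bin C: P(blue) = 7/10.
Total probability = (1/3)(9/11) + (1/3)(5/14) + (1/3)(7/10) = 722/1155.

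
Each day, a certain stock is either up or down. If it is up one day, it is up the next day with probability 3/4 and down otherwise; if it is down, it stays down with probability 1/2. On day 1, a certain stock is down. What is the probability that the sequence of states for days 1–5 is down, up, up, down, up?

Day 1 is given. For each transition, use the conditional probability from the current state:
P(up | down) = 1/2; P(up | up) = 3/4; P(down | up) = 1/4; P(up | down) = 1/2.
P = 1/2 × 3/4 × 1/4 × 1/2 = 3/64.

3/64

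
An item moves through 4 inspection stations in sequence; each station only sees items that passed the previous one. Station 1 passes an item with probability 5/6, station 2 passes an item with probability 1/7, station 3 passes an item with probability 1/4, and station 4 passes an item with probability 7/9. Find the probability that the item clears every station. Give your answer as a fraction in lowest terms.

5/216

Multiplying along the chain,
P = 5/6 × 1/7 × 1/4 × 7/9 = 35/1512 = 5/216.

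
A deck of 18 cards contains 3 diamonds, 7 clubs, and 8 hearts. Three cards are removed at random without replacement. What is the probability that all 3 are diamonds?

1/816

P(all diamonds) = 3/18 × 2/17 × 1/16 = 6/4896 = 1/816.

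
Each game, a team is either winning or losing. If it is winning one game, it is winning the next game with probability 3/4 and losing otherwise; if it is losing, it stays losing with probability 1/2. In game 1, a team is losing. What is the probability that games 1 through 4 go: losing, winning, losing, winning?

1/16

Game 1 is given. For each transition, use the conditional probability from the current state:
P(winning | losing) = 1/2; P(losing | winning) = 1/4; P(winning | losing) = 1/2.
P = 1/2 × 1/4 × 1/2 = 1/16.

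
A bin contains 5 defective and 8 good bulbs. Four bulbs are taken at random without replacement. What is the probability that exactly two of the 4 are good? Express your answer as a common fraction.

56/143

One ordering (good drawn first) has probability 8/13 × 7/12 × 5/11 × 4/10 = 1120/17160 = 28/429.
There are C(4,2) = 6 such orderings, each equally likely, so P = 6 × 28/429 = 56/143.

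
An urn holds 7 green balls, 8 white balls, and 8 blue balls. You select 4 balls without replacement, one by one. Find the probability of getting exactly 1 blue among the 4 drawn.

One ordering (blue drawn first) has probability 8/23 × 15/22 × 14/21 × 13/20 = 21840/212520 = 26/253.
There are C(4,1) = 4 such orderings, each equally likely, so P = 4 × 26/253 = 104/253.

104/253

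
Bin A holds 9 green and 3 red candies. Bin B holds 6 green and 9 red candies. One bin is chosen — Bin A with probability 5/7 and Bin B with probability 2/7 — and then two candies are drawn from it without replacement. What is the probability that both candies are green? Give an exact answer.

From Bin A: P(both green) = (9/12)(8/11) = 6/11.
From Bin B: P(both green) = (6/15)(5/14) = 1/7.
Total probability = (5/7)(6/11) + (2/7)(1/7) = 232/539.

232/539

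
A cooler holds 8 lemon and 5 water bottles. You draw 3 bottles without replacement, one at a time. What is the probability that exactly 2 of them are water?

40/143

One ordering (water drawn first) has probability 5/13 × 4/12 × 8/11 = 160/1716 = 40/429.
There are C(3,2) = 3 such orderings, each equally likely, so P = 3 × 40/429 = 40/143.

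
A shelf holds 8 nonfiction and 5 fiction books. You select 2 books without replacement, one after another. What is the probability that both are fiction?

P(every draw is fiction) = 5/13 × 4/12 = 20/156 = 5/39.

5/39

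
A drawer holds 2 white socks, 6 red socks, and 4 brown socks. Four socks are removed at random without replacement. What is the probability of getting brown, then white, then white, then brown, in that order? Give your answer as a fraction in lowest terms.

1/495

Each draw changes the counts, so multiply the conditional probabilities along the sequence:
P = 4/12 × 2/11 × 1/10 × 3/9 = 24/11880 = 1/495.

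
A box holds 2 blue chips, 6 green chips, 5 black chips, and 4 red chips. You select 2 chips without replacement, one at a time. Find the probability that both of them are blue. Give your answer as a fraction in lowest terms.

1/136

P(all blue) = 2/17 × 1/16 = 2/272 = 1/136.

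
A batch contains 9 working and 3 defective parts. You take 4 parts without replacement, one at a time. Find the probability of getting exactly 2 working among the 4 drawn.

12/55

One ordering (working drawn first) has probability 9/12 × 8/11 × 3/10 × 2/9 = 432/11880 = 2/55.
There are C(4,2) = 6 such orderings, each equally likely, so P = 6 × 2/55 = 12/55.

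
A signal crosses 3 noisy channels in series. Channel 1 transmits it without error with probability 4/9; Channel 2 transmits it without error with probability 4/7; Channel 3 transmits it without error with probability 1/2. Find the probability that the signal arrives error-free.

8/63

The events are sequential, so multiply the conditional probabilities:
P = 4/9 × 4/7 × 1/2 = 16/126 = 8/63.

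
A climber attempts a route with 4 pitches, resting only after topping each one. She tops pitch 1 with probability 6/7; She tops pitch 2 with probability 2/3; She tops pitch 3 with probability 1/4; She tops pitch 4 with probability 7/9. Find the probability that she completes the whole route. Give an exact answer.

Each stage is reached only if all earlier stages succeed, so
P = 6/7 × 2/3 × 1/4 × 7/9 = 84/756 = 1/9.

1/9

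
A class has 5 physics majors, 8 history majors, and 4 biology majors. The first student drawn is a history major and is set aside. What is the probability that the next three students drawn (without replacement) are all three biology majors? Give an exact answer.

With the first student removed, 4 biology majors remain out of 16.
P = 4/16 × 3/15 × 2/14 = 24/3360 = 1/140.

1/140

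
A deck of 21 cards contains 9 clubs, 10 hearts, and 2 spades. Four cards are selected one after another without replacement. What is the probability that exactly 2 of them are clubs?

264/665

One ordering (clubs drawn first) has probability 9/21 × 8/20 × 12/19 × 11/18 = 9504/143640 = 44/665.
There are C(4,2) = 6 such orderings, each equally likely, so P = 6 × 44/665 = 264/665.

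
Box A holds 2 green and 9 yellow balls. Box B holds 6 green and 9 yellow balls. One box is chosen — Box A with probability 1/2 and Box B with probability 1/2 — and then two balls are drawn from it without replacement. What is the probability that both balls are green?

31/385

From Box A: P(both green) = (2/11)(1/10) = 1/55.
From Box B: P(both green) = (6/15)(5/14) = 1/7.
Total probability = (1/2)(1/55) + (1/2)(1/7) = 31/385.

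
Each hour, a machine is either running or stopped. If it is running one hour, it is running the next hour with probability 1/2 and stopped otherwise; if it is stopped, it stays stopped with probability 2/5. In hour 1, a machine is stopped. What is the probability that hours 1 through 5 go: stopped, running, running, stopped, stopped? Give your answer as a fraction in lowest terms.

3/50

Hour 1 is given. For each transition, use the conditional probability from the current state:
P(running | stopped) = 3/5; P(running | running) = 1/2; P(stopped | running) = 1/2; P(stopped | stopped) = 2/5.
P = 3/5 × 1/2 × 1/2 × 2/5 = 6/100 = 3/50.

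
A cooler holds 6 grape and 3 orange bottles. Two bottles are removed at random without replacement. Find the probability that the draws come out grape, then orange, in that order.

Each draw changes the counts, so multiply the conditional probabilities along the sequence:
P = 6/9 × 3/8 = 18/72 = 1/4.

1/4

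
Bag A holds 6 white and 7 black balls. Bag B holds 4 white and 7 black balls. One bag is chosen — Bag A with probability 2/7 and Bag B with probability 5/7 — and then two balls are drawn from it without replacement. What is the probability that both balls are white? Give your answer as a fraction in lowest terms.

From Bag A: P(both white) = (6/13)(5/12) = 5/26.
From Bag B: P(both white) = (4/11)(3/10) = 6/55.
Total probability = (2/7)(5/26) + (5/7)(6/55) = 19/143.

19/143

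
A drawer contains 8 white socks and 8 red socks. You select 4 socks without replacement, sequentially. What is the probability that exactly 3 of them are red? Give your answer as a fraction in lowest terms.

16/65

One ordering (red drawn first) has probability 8/16 × 7/15 × 6/14 × 8/13 = 2688/43680 = 4/65.
There are C(4,3) = 4 such orderings, each equally likely, so P = 4 × 4/65 = 16/65.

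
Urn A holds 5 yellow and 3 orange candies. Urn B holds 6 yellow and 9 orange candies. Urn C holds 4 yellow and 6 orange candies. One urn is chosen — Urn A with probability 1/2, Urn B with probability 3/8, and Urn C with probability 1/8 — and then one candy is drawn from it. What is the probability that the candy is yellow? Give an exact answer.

From Urn A: P(yellow) = 5/8.
From Urn B: P(yellow) = 6/15.
From Urn C: P(yellow) = 4/10.
Total probability = (1/2)(5/8) + (3/8)(6/15) + (1/8)(4/10) = 41/80.

41/80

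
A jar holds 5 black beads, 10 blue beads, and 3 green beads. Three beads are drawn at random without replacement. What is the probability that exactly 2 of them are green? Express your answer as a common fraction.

15/272

One ordering (green drawn first) has probability 3/18 × 2/17 × 15/16 = 90/4896 = 5/272.
There are C(3,2) = 3 such orderings, each equally likely, so P = 3 × 5/272 = 15/272.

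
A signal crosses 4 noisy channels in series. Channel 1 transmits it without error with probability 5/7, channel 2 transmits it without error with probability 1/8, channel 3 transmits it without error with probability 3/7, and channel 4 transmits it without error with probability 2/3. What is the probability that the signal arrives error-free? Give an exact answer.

5/196

Multiplying along the chain,
P = 5/7 × 1/8 × 3/7 × 2/3 = 30/1176 = 5/196.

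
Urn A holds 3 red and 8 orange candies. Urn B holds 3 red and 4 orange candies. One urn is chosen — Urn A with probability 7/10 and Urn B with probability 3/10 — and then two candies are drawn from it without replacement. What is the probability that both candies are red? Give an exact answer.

156/1925

From Urn A: P(both red) = (3/11)(2/10) = 3/55.
From Urn B: P(both red) = (3/7)(2/6) = 1/7.
Total probability = (7/10)(3/55) + (3/10)(1/7) = 156/1925.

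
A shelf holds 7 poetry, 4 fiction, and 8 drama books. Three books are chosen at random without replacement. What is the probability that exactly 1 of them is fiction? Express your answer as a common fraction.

140/323

One ordering (fiction drawn first) has probability 4/19 × 15/18 × 14/17 = 840/5814 = 140/969.
There are C(3,1) = 3 such orderings, each equally likely, so P = 3 × 140/969 = 140/323.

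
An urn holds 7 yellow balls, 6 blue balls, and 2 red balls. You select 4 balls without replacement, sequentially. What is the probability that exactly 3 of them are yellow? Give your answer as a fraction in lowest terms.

One ordering (yellow drawn first) has probability 7/15 × 6/14 × 5/13 × 8/12 = 1680/32760 = 2/39.
There are C(4,3) = 4 such orderings, each equally likely, so P = 4 × 2/39 = 8/39.

8/39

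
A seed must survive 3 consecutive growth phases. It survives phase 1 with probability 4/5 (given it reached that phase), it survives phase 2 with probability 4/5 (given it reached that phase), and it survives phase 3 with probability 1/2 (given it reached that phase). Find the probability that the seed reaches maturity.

Each stage is reached only if all earlier stages succeed, so
P = 4/5 × 4/5 × 1/2 = 16/50 = 8/25.

8/25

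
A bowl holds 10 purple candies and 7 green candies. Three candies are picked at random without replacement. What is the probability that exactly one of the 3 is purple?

One ordering (purple drawn first) has probability 10/17 × 7/16 × 6/15 = 420/4080 = 7/68.
There are C(3,1) = 3 such orderings, each equally likely, so P = 3 × 7/68 = 21/68.

21/68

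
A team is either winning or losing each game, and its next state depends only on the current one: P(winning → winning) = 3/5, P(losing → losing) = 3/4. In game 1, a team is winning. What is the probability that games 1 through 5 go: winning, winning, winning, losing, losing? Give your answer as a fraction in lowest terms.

27/250

Game 1 is given. For each transition, use the conditional probability from the current state:
P(winning | winning) = 3/5; P(winning | winning) = 3/5; P(losing | winning) = 2/5; P(losing | losing) = 3/4.
P = 3/5 × 3/5 × 2/5 × 3/4 = 54/500 = 27/250.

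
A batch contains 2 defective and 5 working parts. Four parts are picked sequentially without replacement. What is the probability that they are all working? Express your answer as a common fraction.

1/7

P = 5/7 × 4/6 × 3/5 × 2/4 = 120/840 = 1/7.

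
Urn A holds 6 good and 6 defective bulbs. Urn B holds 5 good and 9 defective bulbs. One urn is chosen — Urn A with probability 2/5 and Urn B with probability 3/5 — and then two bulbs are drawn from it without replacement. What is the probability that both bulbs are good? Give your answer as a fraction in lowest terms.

From Urn A: P(both good) = (6/12)(5/11) = 5/22.
From Urn B: P(both good) = (5/14)(4/13) = 10/91.
Total probability = (2/5)(5/22) + (3/5)(10/91) = 157/1001.

157/1001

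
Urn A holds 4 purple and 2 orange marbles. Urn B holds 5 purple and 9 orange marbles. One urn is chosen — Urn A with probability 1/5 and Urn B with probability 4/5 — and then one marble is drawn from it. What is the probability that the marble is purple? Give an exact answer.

From Urn A: P(purple) = 4/6.
From Urn B: P(purple) = 5/14.
Total probability = (1/5)(4/6) + (4/5)(5/14) = 44/105.

44/105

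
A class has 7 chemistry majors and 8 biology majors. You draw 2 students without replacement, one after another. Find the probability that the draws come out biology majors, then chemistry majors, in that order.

Multiply the probability of each draw given the previous ones:
P = 8/15 × 7/14 = 56/210 = 4/15.

4/15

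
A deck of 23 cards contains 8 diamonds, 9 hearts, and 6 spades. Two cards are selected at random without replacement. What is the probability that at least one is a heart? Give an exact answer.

162/253

P(no hearts) = 14/23 × 13/22 = 182/506 = 91/253.
P(at least one) = 1 − 91/253 = 162/253.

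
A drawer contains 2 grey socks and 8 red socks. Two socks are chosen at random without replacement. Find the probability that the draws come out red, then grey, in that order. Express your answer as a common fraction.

Chain rule:
P = 8/10 × 2/9 = 16/90 = 8/45.

8/45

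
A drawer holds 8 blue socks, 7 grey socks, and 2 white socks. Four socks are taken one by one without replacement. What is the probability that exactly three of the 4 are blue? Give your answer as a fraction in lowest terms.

One ordering (blue drawn first) has probability 8/17 × 7/16 × 6/15 × 9/14 = 3024/57120 = 9/170.
There are C(4,3) = 4 such orderings, each equally likely, so P = 4 × 9/170 = 18/85.

18/85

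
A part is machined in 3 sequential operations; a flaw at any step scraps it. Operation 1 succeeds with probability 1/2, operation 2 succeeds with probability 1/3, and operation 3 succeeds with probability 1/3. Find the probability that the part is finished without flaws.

1/18

Each stage is reached only if all earlier stages succeed, so
P = 1/2 × 1/3 × 1/3 = 1/18.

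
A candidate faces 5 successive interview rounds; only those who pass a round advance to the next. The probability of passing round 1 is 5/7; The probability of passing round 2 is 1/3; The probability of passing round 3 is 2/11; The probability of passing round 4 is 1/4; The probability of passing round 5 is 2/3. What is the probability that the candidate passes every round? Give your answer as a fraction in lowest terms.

5/693

The events are sequential, so multiply the conditional probabilities:
P = 5/7 × 1/3 × 2/11 × 1/4 × 2/3 = 20/2772 = 5/693.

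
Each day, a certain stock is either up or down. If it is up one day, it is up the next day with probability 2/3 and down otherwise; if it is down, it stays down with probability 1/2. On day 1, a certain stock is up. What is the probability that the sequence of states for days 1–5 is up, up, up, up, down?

8/81

Day 1 is given. For each transition, use the conditional probability from the current state:
P(up | up) = 2/3; P(up | up) = 2/3; P(up | up) = 2/3; P(down | up) = 1/3.
P = 2/3 × 2/3 × 2/3 × 1/3 = 8/81.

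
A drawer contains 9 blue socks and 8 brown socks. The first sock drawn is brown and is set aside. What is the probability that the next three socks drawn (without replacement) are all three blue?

3/20

With the first sock removed, 9 blue remain out of 16.
P = 9/16 × 8/15 × 7/14 = 504/3360 = 3/20.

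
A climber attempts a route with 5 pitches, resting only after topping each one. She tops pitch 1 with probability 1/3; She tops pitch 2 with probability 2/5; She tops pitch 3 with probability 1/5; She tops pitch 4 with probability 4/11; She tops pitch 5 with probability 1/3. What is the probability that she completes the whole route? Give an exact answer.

8/2475

Each stage is reached only if all earlier stages succeed, so
P = 1/3 × 2/5 × 1/5 × 4/11 × 1/3 = 8/2475.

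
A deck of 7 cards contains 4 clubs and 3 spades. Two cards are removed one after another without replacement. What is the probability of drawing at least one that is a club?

6/7

P(no clubs) = 3/7 × 2/6 = 6/42 = 1/7.
P(at least one) = 1 − 1/7 = 6/7.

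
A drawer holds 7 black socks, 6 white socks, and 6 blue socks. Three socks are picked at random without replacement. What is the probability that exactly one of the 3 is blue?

156/323

One ordering (blue drawn first) has probability 6/19 × 13/18 × 12/17 = 936/5814 = 52/323.
There are C(3,1) = 3 such orderings, each equally likely, so P = 3 × 52/323 = 156/323.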